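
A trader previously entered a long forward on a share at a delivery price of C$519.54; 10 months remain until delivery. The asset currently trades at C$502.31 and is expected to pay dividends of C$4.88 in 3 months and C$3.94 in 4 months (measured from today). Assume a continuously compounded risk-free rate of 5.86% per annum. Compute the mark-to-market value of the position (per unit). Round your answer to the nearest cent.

-C$1.14

PV(remaining dividends) I = 4.88·e^(−0.0586·3/12) + 3.94·e^(−0.0586·4/12) = 8.6728
Current forward F = (S − I)·e^(rT) = (502.31 − 8.6728)·e^(0.0586·10/12) = 493.6372 × 1.050045 = 518.3413
Value (long) = (F − K)·e^(−rT) = (518.3413 − 519.54) × 0.952340 = -1.1416
Value = -C$1.14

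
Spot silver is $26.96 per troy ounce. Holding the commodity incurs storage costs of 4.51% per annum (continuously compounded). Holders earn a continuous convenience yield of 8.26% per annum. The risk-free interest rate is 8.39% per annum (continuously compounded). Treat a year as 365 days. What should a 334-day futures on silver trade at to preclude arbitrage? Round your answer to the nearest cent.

Net carry = r + u − y = 0.0839 + 0.0451 − 0.0826 = 0.0464
F = S·e^((r+u−y)T) = 26.96 · e^(0.0464 × 334/365) = 26.96 · e^0.042459
= 26.96 × 1.043373 = $28.13 per troy ounce

$28.13 per troy ounce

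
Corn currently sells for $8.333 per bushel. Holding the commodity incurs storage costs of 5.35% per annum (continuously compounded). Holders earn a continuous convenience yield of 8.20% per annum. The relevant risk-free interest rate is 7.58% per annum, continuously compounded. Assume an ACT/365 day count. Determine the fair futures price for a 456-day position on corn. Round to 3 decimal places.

$8.840 per bushel

Net carry = r + u − y = 0.0758 + 0.0535 − 0.0820 = 0.0473
F = S·e^((r+u−y)T) = 8.333 · e^(0.0473 × 456/365) = 8.333 · e^0.059093
= 8.333 × 1.060874 = $8.840 per bushel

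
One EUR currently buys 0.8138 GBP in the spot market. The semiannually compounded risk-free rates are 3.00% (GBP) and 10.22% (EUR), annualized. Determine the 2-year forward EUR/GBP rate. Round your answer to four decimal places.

By covered interest parity, F = S · (1+r_GBP/2)^(2T) / (1+r_EUR/2)^(2T)
= 0.8138 × 1.061364 / 1.220608 = 0.8138 × 0.869537
F = 0.7076 GBP per EUR

0.7076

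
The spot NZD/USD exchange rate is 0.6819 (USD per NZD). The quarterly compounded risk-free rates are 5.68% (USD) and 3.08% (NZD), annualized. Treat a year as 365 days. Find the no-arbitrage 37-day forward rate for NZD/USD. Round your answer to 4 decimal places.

0.6837

By covered interest parity, F = S · (1+r_USD/4)^(4T) / (1+r_NZD/4)^(4T)
= 0.6819 × 1.005734 / 1.003115 = 0.6819 × 1.002611
F = 0.6837 USD per NZD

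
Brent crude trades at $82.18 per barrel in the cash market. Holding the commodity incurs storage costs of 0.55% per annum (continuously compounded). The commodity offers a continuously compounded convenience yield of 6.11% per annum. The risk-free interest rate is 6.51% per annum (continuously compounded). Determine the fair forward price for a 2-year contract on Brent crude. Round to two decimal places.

Net carry = r + u − y = 0.0651 + 0.0055 − 0.0611 = 0.0095
F = S·e^((r+u−y)T) = 82.18 · e^(0.0095 × 2) = 82.18 · e^0.019000
= 82.18 × 1.019182 = $83.76 per barrel

$83.76 per barrel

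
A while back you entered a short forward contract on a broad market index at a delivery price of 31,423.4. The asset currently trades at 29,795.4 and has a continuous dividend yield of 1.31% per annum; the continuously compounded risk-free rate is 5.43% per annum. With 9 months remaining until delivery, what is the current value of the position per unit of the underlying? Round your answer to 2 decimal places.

665.30

Current fair forward for the remaining 9 months: F = S·e^((r − q)·T), (r − q) = 0.0543 − 0.0131 = 0.0412
F = 29795.4 · e^(0.0412 × 9/12) = 29795.4 × 1.03138236 = 30730.4500
Value of long forward = (F − K)·e^(−rT) = (30730.4500 − 31423.4) · e^(−0.0543·9/12)
= -692.9500 × 0.96009312 = -665.30
Short position value = −(long value) = 665.30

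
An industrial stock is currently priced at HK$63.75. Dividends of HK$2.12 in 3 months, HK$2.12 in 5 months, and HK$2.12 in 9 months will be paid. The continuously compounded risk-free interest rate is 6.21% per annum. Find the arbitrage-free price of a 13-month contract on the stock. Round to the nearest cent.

PV(dividends) I = 2.12·e^(−0.0621·3/12) + 2.12·e^(−0.0621·5/12) + 2.12·e^(−0.0621·9/12)
I = 2.0873 + 2.0658 + 2.0235 = 6.1766
F = (S − I)·e^(rT) = (63.75 − 6.1766) · e^(0.0621·13/12)
= 57.5734 · e^0.067275 = 57.5734 × 1.069590 = HK$61.58

HK$61.58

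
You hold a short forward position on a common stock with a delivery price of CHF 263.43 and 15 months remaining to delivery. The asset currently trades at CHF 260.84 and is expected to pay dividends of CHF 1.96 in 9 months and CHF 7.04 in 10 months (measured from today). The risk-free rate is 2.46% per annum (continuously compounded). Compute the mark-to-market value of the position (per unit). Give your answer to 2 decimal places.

PV(remaining dividends) I = 1.96·e^(−0.0246·9/12) + 7.04·e^(−0.0246·10/12) = 8.8213
Current forward F = (S − I)·e^(rT) = (260.84 − 8.8213)·e^(0.0246·15/12) = 252.0187 × 1.031228 = 259.8887
Value (long) = (F − K)·e^(−rT) = (259.8887 − 263.43) × 0.969718 = -3.4341
Short position value = −(long value) = CHF 3.43

CHF 3.43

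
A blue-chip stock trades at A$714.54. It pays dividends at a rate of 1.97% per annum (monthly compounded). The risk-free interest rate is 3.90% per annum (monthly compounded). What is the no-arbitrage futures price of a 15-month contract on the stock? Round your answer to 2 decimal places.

A$731.94

F = S · (1+r/12)^(12T) / (1+q/12)^(12T)
= 714.54 × 1.049875 / 1.024910 = 714.54 × 1.024358
F = A$731.94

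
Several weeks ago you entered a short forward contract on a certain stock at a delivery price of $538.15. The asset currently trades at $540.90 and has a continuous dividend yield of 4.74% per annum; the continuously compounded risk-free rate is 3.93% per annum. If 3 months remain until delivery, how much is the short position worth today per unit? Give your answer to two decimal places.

Current fair forward for the remaining 3 months: F = S·e^((r − q)·T), (r − q) = 0.0393 − 0.0474 = -0.0081
F = 540.90 · e^(-0.0081 × 3/12) = 540.90 × 0.997977 = 539.8058
Value of long forward = (F − K)·e^(−rT) = (539.8058 − 538.15) · e^(−0.0393·3/12)
= 1.6558 × 0.990223 = 1.64
Short position value = −(long value) = -$1.64

-$1.64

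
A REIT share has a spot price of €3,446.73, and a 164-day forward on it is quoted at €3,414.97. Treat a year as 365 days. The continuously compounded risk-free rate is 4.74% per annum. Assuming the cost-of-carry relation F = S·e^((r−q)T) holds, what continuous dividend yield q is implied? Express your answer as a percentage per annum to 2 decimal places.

6.80%

From F = S·e^((r−q)T): (r − q) = ln(F/S)/T
ln(3414.97/3446.73) = ln(0.990785) = -0.009258
(r − q) = -0.009258 / (164/365) = -0.020605
q = r − ln(F/S)/T = 0.0474 + 0.020605 = 0.068005
q = 6.80%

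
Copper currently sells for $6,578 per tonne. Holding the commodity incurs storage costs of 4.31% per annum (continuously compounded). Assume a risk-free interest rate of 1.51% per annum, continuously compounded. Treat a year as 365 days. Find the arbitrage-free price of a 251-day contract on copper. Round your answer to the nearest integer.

Net carry = r + u − y = 0.0151 + 0.0431 − 0.0000 = 0.0582
F = S·e^((r+u−y)T) = 6578 · e^(0.0582 × 251/365) = 6578 · e^0.040022
= 6578 × 1.040834 = $6,847 per tonne

$6,847 per tonne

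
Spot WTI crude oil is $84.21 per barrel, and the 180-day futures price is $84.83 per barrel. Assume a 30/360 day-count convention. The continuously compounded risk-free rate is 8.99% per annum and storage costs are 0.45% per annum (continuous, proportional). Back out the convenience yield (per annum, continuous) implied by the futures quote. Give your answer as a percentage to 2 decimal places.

F = S·e^((r+u−y)T) ⇒ (r+u−y) = ln(F/S)/T
ln(84.83/84.21) = 0.007336; /T ⇒ 0.014672
y = r + u − ln(F/S)/T = 0.0899 + 0.0045 − 0.014672 = 0.079728
y = 7.97%

7.97%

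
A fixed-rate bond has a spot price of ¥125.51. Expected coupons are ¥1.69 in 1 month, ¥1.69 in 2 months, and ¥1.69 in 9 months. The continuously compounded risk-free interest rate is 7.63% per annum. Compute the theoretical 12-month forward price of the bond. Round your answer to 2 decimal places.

PV(coupons) I = 1.69·e^(−0.0763·1/12) + 1.69·e^(−0.0763·2/12) + 1.69·e^(−0.0763·9/12)
I = 1.6793 + 1.6686 + 1.5960 = 4.9439
F = (S − I)·e^(rT) = (125.51 − 4.9439) · e^(0.0763·12/12)
= 120.5661 · e^0.076300 = 120.5661 × 1.079286 = ¥130.13

¥130.13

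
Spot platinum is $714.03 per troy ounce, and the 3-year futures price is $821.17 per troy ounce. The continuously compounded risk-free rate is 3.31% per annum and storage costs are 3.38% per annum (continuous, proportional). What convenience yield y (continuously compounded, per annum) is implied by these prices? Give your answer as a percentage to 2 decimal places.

2.03%

F = S·e^((r+u−y)T) ⇒ (r+u−y) = ln(F/S)/T
ln(821.17/714.03) = 0.139805; /T ⇒ 0.046602
y = r + u − ln(F/S)/T = 0.0331 + 0.0338 − 0.046602 = 0.020298
y = 2.03%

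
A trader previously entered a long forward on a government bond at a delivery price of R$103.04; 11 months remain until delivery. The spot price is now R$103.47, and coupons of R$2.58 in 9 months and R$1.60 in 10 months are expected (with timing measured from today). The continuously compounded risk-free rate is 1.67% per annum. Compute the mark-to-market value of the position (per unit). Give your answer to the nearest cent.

PV(remaining coupons) I = 2.58·e^(−0.0167·9/12) + 1.60·e^(−0.0167·10/12) = 4.1258
Current forward F = (S − I)·e^(rT) = (103.47 − 4.1258)·e^(0.0167·11/12) = 99.3442 × 1.015426 = 100.8767
Value (long) = (F − K)·e^(−rT) = (100.8767 − 103.04) × 0.984808 = -2.1304
Value = -R$2.13

-R$2.13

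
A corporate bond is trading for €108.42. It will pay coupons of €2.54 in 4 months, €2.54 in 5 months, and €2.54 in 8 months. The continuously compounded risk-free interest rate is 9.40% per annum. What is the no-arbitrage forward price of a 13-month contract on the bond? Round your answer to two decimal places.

PV(coupons) I = 2.54·e^(−0.0940·4/12) + 2.54·e^(−0.0940·5/12) + 2.54·e^(−0.0940·8/12)
I = 2.4616 + 2.4424 + 2.3857 = 7.2897
F = (S − I)·e^(rT) = (108.42 − 7.2897) · e^(0.0940·13/12)
= 101.1303 · e^0.101833 = 101.1303 × 1.107199 = €111.97

€111.97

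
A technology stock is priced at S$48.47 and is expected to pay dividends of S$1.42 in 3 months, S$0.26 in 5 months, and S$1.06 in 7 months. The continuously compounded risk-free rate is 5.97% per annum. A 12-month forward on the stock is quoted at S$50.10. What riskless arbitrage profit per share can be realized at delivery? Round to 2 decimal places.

PV(dividends) I = 1.42·e^(−0.0597·3/12) + 0.26·e^(−0.0597·5/12) + 1.06·e^(−0.0597·7/12) = 2.6763
Fair forward F* = (S − I)·e^(rT) = (48.47 − 2.6763)·e^0.059700 = 45.7937 × 1.061518 = 48.6108
Market S$50.10 > fair 48.6108: forward overpriced → cash-and-carry (borrow at r, buy the stock and collect the dividends, short the forward).
Profit at T = |F_mkt − F*| = |50.10 − 48.6108| = S$1.49 per share

S$1.49 per share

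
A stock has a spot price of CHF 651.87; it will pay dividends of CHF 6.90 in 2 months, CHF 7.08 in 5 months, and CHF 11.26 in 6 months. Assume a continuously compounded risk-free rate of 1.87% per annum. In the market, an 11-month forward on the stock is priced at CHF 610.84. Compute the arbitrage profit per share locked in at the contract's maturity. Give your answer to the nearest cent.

CHF 26.81 per share

PV(dividends) I = 6.90·e^(−0.0187·2/12) + 7.08·e^(−0.0187·5/12) + 11.26·e^(−0.0187·6/12) = 25.0588
Fair forward F* = (S − I)·e^(rT) = (651.87 − 25.0588)·e^0.017142 = 626.8112 × 1.017290 = 637.6488
Market CHF 610.84 < fair 637.6488: forward underpriced → reverse cash-and-carry (short the stock, invest proceeds at r, pay the dividends, go long the forward).
Profit at T = |F_mkt − F*| = |610.84 − 637.6488| = CHF 26.81 per share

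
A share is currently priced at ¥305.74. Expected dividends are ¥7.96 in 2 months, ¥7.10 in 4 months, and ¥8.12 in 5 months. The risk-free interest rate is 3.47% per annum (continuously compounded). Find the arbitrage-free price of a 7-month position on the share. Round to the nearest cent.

PV(dividends) I = 7.96·e^(−0.0347·2/12) + 7.10·e^(−0.0347·4/12) + 8.12·e^(−0.0347·5/12)
I = 7.9141 + 7.0183 + 8.0034 = 22.9358
F = (S − I)·e^(rT) = (305.74 − 22.9358) · e^(0.0347·7/12)
= 282.8042 · e^0.020242 = 282.8042 × 1.020448 = ¥288.59

¥288.59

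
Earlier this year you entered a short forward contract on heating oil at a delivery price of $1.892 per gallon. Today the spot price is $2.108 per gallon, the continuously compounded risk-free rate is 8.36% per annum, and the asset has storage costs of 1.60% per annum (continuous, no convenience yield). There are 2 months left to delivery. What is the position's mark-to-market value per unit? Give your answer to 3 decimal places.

Current fair forward for the remaining 2 months: F = S·e^((r + u)·T), (r + u) = 0.0836 + 0.0160 = 0.0996
F = 2.108 · e^(0.0996 × 2/12) = 2.108 × 1.016739 = 2.1433
Value of long forward = (F − K)·e^(−rT) = (2.1433 − 1.892) · e^(−0.0836·2/12)
= 0.2513 × 0.986163 = 0.248
Short position value = −(long value) = -$0.248

-$0.248 per gallon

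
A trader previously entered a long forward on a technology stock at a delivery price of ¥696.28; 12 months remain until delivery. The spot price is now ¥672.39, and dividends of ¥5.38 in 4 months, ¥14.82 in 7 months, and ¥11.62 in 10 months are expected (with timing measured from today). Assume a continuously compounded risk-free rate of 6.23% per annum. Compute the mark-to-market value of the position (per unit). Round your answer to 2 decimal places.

-¥12.43

PV(remaining dividends) I = 5.38·e^(−0.0623·4/12) + 14.82·e^(−0.0623·7/12) + 11.62·e^(−0.0623·10/12) = 30.5926
Current forward F = (S − I)·e^(rT) = (672.39 − 30.5926)·e^(0.0623·12/12) = 641.7974 × 1.064282 = 683.0534
Value (long) = (F − K)·e^(−rT) = (683.0534 − 696.28) × 0.939601 = -12.4277
Value = -¥12.43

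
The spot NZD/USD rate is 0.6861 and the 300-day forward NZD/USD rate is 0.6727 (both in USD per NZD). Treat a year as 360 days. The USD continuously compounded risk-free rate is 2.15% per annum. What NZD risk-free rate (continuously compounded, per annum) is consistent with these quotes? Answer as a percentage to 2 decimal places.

4.52%

F = S·e^((r_USD − r_NZD)T) ⇒ r_NZD = r_USD − ln(F/S)/T
ln(0.6727/0.6861) = -0.019724; /(300/360) = -0.023669
r_NZD = 0.0215 + 0.023669 = 0.045169
r_NZD = 4.52%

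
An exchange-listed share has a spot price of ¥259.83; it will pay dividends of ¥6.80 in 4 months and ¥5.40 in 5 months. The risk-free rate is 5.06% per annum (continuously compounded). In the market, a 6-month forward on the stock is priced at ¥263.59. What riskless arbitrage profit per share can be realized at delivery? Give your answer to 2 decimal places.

PV(dividends) I = 6.80·e^(−0.0506·4/12) + 5.40·e^(−0.0506·5/12) = 11.9736
Fair forward F* = (S − I)·e^(rT) = (259.83 − 11.9736)·e^0.025300 = 247.8564 × 1.025623 = 254.2072
Market ¥263.59 > fair 254.2072: forward overpriced → cash-and-carry (borrow at r, buy the stock and collect the dividends, short the forward).
Profit at T = |F_mkt − F*| = |263.59 − 254.2072| = ¥9.38 per share

¥9.38 per share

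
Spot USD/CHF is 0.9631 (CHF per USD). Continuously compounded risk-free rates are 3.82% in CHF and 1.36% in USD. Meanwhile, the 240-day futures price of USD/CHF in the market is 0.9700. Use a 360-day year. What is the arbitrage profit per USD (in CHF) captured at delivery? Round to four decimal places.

Fair futures: F* = S·e^(carry·T), with carry = (r_CHF − r_USD) = 0.0382 − 0.0136 = 0.0246
F* = 0.9631 · e^(0.0246 × 240/360) = 0.9631 · e^0.016400 = 0.9631 × 1.016535 = 0.9790
Market 0.9700 < fair 0.9790: forward underpriced → reverse cash-and-carry (short spot, go long the forward).
At maturity, profit = |F_mkt − F*| = |0.9700 − 0.9790| = 0.0090 per USD (in CHF)

0.0090 per USD (in CHF)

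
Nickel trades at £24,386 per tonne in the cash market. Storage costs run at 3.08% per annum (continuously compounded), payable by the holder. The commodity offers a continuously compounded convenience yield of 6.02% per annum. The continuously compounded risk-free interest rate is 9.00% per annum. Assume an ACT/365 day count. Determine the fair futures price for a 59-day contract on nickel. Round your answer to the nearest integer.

£24,626 per tonne

Net carry = r + u − y = 0.0900 + 0.0308 − 0.0602 = 0.0606
F = S·e^((r+u−y)T) = 24386 · e^(0.0606 × 59/365) = 24386 · e^0.009796
= 24386 × 1.009844 = £24,626 per tonne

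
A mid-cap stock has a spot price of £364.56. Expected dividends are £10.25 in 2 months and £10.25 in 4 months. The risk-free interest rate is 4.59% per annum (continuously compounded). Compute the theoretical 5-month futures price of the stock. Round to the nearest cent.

£350.94

PV(dividends) I = 10.25·e^(−0.0459·2/12) + 10.25·e^(−0.0459·4/12)
I = 10.1719 + 10.0944 = 20.2663
F = (S − I)·e^(rT) = (364.56 − 20.2663) · e^(0.0459·5/12)
= 344.2937 · e^0.019125 = 344.2937 × 1.019309 = £350.94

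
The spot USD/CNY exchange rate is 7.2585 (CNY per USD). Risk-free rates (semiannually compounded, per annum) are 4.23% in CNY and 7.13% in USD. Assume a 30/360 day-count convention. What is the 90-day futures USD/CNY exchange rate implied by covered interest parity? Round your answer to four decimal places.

By covered interest parity, F = S · (1+r_CNY/2)^(2T) / (1+r_USD/2)^(2T)
= 7.2585 × 1.010520 / 1.017669 = 7.2585 × 0.992975
F = 7.2075 CNY per USD

7.2075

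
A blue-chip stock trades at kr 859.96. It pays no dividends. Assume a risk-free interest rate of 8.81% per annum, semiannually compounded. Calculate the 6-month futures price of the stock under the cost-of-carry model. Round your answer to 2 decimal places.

F = S · (1+r/2)^(2T)
= 859.96 × 1.044050
F = kr 897.84

kr 897.84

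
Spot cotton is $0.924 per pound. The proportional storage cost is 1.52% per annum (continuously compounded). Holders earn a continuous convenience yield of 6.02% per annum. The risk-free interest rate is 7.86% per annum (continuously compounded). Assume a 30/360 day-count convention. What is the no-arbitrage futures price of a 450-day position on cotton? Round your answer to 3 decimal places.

Net carry = r + u − y = 0.0786 + 0.0152 − 0.0602 = 0.0336
F = S·e^((r+u−y)T) = 0.924 · e^(0.0336 × 450/360) = 0.924 · e^0.042000
= 0.924 × 1.042894 = $0.964 per pound

$0.964 per pound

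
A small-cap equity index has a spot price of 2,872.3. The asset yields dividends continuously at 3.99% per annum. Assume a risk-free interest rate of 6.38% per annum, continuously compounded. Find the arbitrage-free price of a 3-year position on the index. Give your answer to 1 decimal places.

F = S·e^((r − q)T) = 2872.3 · e^((0.0638 − 0.0399) × 3)
= 2872.3 · e^0.071700 = 2872.3 × 1.074333
F = 3,085.8

3,085.8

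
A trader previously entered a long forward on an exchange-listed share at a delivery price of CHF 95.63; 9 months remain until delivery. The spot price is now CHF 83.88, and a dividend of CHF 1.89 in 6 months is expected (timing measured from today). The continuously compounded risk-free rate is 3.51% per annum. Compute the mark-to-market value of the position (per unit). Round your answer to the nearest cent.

PV(remaining dividends) I = 1.89·e^(−0.0351·6/12) = 1.8571
Current forward F = (S − I)·e^(rT) = (83.88 − 1.8571)·e^(0.0351·9/12) = 82.0229 × 1.026675 = 84.2109
Value (long) = (F − K)·e^(−rT) = (84.2109 − 95.63) × 0.974018 = -11.1224
Value = -CHF 11.12

-CHF 11.12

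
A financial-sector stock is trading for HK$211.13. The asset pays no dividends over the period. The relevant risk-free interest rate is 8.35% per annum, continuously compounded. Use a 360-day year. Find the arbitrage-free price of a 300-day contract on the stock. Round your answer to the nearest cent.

F = S·e^(rT) = 211.13 · e^(0.0835 × 300/360)
= 211.13 · e^0.069583 = 211.13 × 1.072061
F = HK$226.34

HK$226.34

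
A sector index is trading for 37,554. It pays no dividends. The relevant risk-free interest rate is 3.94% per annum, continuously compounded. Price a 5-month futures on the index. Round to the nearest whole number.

F = S·e^(rT) = 37554 · e^(0.0394 × 5/12)
= 37554 · e^0.016417 = 37554 × 1.016552
F = 38,176

38,176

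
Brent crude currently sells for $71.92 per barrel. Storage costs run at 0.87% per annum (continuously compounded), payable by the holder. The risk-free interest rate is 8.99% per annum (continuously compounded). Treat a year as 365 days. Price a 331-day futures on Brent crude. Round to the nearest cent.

$78.65 per barrel

Net carry = r + u − y = 0.0899 + 0.0087 − 0.0000 = 0.0986
F = S·e^((r+u−y)T) = 71.92 · e^(0.0986 × 331/365) = 71.92 · e^0.089415
= 71.92 × 1.093534 = $78.65 per barrel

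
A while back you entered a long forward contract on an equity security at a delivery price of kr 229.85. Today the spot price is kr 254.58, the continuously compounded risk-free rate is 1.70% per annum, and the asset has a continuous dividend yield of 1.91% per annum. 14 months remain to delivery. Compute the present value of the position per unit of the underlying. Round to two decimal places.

Current fair forward for the remaining 14 months: F = S·e^((r − q)·T), (r − q) = 0.0170 − 0.0191 = -0.0021
F = 254.58 · e^(-0.0021 × 14/12) = 254.58 × 0.997553 = 253.9570
Value of long forward = (F − K)·e^(−rT) = (253.9570 − 229.85) · e^(−0.0170·14/12)
= 24.1070 × 0.980362 = 23.63

kr 23.63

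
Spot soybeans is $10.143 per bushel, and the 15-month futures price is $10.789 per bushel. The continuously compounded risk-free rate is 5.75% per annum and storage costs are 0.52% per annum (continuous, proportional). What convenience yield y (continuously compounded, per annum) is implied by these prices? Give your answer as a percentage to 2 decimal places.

F = S·e^((r+u−y)T) ⇒ (r+u−y) = ln(F/S)/T
ln(10.789/10.143) = 0.061743; /T ⇒ 0.049394
y = r + u − ln(F/S)/T = 0.0575 + 0.0052 − 0.049394 = 0.013306
y = 1.33%

1.33%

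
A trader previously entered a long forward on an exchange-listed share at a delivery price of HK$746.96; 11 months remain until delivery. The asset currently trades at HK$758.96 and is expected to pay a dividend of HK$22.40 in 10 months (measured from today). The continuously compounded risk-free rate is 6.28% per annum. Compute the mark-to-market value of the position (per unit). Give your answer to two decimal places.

PV(remaining dividends) I = 22.40·e^(−0.0628·10/12) = 21.2579
Current forward F = (S − I)·e^(rT) = (758.96 − 21.2579)·e^(0.0628·11/12) = 737.7021 × 1.059256 = 781.4154
Value (long) = (F − K)·e^(−rT) = (781.4154 − 746.96) × 0.944059 = 32.5279
Value = HK$32.53

HK$32.53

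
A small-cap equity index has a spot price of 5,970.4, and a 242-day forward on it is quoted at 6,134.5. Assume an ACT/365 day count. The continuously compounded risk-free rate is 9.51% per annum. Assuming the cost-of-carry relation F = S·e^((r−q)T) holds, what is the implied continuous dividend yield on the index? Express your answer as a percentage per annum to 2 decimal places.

From F = S·e^((r−q)T): (r − q) = ln(F/S)/T
ln(6134.5/5970.4) = ln(1.027486) = 0.027115
(r − q) = 0.027115 / (242/365) = 0.040897
q = r − ln(F/S)/T = 0.0951 − 0.040897 = 0.054203
q = 5.42%

5.42%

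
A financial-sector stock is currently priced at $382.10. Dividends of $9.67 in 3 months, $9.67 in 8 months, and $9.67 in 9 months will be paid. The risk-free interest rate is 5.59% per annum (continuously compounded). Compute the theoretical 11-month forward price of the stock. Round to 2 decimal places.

PV(dividends) I = 9.67·e^(−0.0559·3/12) + 9.67·e^(−0.0559·8/12) + 9.67·e^(−0.0559·9/12)
I = 9.5358 + 9.3163 + 9.2730 = 28.1251
F = (S − I)·e^(rT) = (382.10 − 28.1251) · e^(0.0559·11/12)
= 353.9749 · e^0.051242 = 353.9749 × 1.052578 = $372.59

$372.59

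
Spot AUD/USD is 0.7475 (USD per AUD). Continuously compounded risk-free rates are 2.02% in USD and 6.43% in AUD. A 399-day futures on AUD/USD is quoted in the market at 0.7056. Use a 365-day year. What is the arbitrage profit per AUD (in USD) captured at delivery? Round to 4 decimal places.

0.0067 per AUD (in USD)

Fair futures: F* = S·e^(carry·T), with carry = (r_USD − r_AUD) = 0.0202 − 0.0643 = -0.0441
F* = 0.7475 · e^(-0.0441 × 399/365) = 0.7475 · e^-0.048208 = 0.7475 × 0.952936 = 0.7123
Market 0.7056 < fair 0.7123: forward underpriced → reverse cash-and-carry (short spot, go long the forward).
At maturity, profit = |F_mkt − F*| = |0.7056 − 0.7123| = 0.0067 per AUD (in USD)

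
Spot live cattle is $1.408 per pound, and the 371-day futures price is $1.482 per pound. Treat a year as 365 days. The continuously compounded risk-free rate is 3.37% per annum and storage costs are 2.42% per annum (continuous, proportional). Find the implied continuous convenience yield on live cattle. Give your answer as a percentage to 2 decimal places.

0.75%

F = S·e^((r+u−y)T) ⇒ (r+u−y) = ln(F/S)/T
ln(1.482/1.408) = 0.051222; /T ⇒ 0.050394
y = r + u − ln(F/S)/T = 0.0337 + 0.0242 − 0.050394 = 0.007506
y = 0.75%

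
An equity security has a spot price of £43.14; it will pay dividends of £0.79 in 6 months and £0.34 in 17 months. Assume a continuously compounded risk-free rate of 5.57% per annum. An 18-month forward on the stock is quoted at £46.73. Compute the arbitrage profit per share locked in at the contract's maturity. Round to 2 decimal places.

PV(dividends) I = 0.79·e^(−0.0557·6/12) + 0.34·e^(−0.0557·17/12) = 1.0825
Fair forward F* = (S − I)·e^(rT) = (43.14 − 1.0825)·e^0.083550 = 42.0575 × 1.087140 = 45.7224
Market £46.73 > fair 45.7224: forward overpriced → cash-and-carry (borrow at r, buy the stock and collect the dividends, short the forward).
Profit at T = |F_mkt − F*| = |46.73 − 45.7224| = £1.01 per share

£1.01 per share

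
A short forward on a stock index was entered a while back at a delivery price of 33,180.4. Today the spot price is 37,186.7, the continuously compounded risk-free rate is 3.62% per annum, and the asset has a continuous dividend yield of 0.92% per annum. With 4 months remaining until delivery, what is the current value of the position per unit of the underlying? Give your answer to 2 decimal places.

-4290.41

Current fair forward for the remaining 4 months: F = S·e^((r − q)·T), (r − q) = 0.0362 − 0.0092 = 0.0270
F = 37186.7 · e^(0.0270 × 4/12) = 37186.7 × 1.00904062 = 37522.8908
Value of long forward = (F − K)·e^(−rT) = (37522.8908 − 33180.4) · e^(−0.0362·4/12)
= 4342.4908 × 0.98800584 = 4290.41
Short position value = −(long value) = -4290.41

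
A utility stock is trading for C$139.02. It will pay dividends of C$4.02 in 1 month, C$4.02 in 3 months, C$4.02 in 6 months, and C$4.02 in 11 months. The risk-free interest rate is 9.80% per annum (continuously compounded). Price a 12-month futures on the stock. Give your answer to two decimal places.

PV(dividends) I = 4.02·e^(−0.0980·1/12) + 4.02·e^(−0.0980·3/12) + 4.02·e^(−0.0980·6/12) + 4.02·e^(−0.0980·11/12)
I = 3.9873 + 3.9227 + 3.8278 + 3.6746 = 15.4124
F = (S − I)·e^(rT) = (139.02 − 15.4124) · e^(0.0980·12/12)
= 123.6076 · e^0.098000 = 123.6076 × 1.102963 = C$136.33

C$136.33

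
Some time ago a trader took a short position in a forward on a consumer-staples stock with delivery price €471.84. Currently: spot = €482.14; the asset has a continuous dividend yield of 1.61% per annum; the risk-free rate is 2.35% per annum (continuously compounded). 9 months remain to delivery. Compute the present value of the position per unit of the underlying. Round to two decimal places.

Current fair forward for the remaining 9 months: F = S·e^((r − q)·T), (r − q) = 0.0235 − 0.0161 = 0.0074
F = 482.14 · e^(0.0074 × 9/12) = 482.14 × 1.005565 = 484.8231
Value of long forward = (F − K)·e^(−rT) = (484.8231 − 471.84) · e^(−0.0235·9/12)
= 12.9831 × 0.982529 = 12.76
Short position value = −(long value) = -€12.76

-€12.76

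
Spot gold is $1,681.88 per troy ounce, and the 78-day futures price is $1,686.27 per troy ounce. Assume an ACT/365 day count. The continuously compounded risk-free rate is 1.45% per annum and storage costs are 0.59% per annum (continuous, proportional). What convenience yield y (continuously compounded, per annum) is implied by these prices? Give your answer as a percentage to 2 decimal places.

F = S·e^((r+u−y)T) ⇒ (r+u−y) = ln(F/S)/T
ln(1686.27/1681.88) = 0.002607; /T ⇒ 0.012199
y = r + u − ln(F/S)/T = 0.0145 + 0.0059 − 0.012199 = 0.008201
y = 0.82%

0.82%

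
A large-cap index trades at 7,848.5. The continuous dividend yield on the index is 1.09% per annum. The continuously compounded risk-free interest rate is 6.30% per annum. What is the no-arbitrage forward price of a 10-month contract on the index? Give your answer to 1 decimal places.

F = S·e^((r − q)T) = 7848.5 · e^((0.0630 − 0.0109) × 10/12)
= 7848.5 · e^0.043417 = 7848.5 × 1.044373
F = 8,196.8

8,196.8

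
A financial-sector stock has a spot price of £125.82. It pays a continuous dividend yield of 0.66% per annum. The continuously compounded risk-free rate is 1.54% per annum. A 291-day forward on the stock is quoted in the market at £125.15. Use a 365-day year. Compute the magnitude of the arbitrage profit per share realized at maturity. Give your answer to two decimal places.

£1.56 per share

Fair forward: F* = S·e^(carry·T), with carry = (r − q) = 0.0154 − 0.0066 = 0.0088
F* = 125.82 · e^(0.0088 × 291/365) = 125.82 · e^0.007016 = 125.82 × 1.007041 = £126.7059
Market £125.15 < fair £126.7059: forward underpriced → reverse cash-and-carry (short spot, go long the forward).
At maturity, profit = |F_mkt − F*| = |125.15 − 126.7059| = £1.56 per share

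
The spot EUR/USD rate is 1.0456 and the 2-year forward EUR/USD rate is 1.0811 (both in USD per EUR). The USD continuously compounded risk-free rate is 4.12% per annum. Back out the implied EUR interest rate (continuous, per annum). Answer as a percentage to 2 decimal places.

F = S·e^((r_USD − r_EUR)T) ⇒ r_EUR = r_USD − ln(F/S)/T
ln(1.0811/1.0456) = 0.033388; /(2) = 0.016694
r_EUR = 0.0412 − 0.016694 = 0.024506
r_EUR = 2.45%

2.45%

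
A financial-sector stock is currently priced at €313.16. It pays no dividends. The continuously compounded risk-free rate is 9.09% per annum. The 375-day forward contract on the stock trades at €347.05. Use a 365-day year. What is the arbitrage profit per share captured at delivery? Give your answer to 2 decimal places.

€3.23 per share

Fair forward: F* = S·e^(carry·T), with carry = r = 0.0909
F* = 313.16 · e^(0.0909 × 375/365) = 313.16 · e^0.093390 = 313.16 × 1.097890 = €343.8152
Market €347.05 > fair €343.8152: forward overpriced → cash-and-carry (buy spot, short the forward).
At maturity, profit = |F_mkt − F*| = |347.05 − 343.8152| = €3.23 per share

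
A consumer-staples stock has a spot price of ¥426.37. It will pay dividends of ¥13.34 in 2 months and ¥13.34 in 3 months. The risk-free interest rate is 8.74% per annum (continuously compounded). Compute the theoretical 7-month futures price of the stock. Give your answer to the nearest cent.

PV(dividends) I = 13.34·e^(−0.0874·2/12) + 13.34·e^(−0.0874·3/12)
I = 13.1471 + 13.0517 = 26.1988
F = (S − I)·e^(rT) = (426.37 − 26.1988) · e^(0.0874·7/12)
= 400.1712 · e^0.050983 = 400.1712 × 1.052305 = ¥421.10

¥421.10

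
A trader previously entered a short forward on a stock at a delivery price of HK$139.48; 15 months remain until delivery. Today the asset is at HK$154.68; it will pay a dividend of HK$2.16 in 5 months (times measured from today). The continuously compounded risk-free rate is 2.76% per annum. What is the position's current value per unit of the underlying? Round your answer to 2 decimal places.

-HK$17.79

PV(remaining dividends) I = 2.16·e^(−0.0276·5/12) = 2.1353
Current forward F = (S − I)·e^(rT) = (154.68 − 2.1353)·e^(0.0276·15/12) = 152.5447 × 1.035102 = 157.8993
Value (long) = (F − K)·e^(−rT) = (157.8993 − 139.48) × 0.966088 = 17.7947
Short position value = −(long value) = -HK$17.79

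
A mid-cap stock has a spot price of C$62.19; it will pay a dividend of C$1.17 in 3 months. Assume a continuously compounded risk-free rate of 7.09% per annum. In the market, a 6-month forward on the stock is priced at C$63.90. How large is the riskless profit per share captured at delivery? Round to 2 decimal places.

PV(dividends) I = 1.17·e^(−0.0709·3/12) = 1.1494
Fair forward F* = (S − I)·e^(rT) = (62.19 − 1.1494)·e^0.035450 = 61.0406 × 1.036086 = 63.2433
Market C$63.90 > fair 63.2433: forward overpriced → cash-and-carry (borrow at r, buy the stock and collect the dividends, short the forward).
Profit at T = |F_mkt − F*| = |63.90 − 63.2433| = C$0.66 per share

C$0.66 per share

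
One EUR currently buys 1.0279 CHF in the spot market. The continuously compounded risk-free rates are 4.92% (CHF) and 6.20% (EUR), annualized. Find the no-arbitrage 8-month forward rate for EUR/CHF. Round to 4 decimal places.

F = S·e^((r_CHF − r_EUR)T) = 1.0279 · e^((0.0492 − 0.0620) × 8/12)
= 1.0279 · e^-0.008533 = 1.0279 × 0.991503
F = 1.0192 CHF per EUR

1.0192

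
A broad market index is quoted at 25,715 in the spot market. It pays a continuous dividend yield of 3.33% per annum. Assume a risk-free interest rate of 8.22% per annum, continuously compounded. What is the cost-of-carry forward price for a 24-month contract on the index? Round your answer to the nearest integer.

F = S·e^((r − q)T) = 25715 · e^((0.0822 − 0.0333) × 24/12)
= 25715 · e^0.097800 = 25715 × 1.102742
F = 28,357

28,357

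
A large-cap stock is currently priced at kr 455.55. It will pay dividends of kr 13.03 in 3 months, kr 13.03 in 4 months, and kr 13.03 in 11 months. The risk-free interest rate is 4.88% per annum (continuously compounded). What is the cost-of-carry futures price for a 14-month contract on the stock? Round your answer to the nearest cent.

kr 441.85

PV(dividends) I = 13.03·e^(−0.0488·3/12) + 13.03·e^(−0.0488·4/12) + 13.03·e^(−0.0488·11/12)
I = 12.8720 + 12.8198 + 12.4600 = 38.1518
F = (S − I)·e^(rT) = (455.55 − 38.1518) · e^(0.0488·14/12)
= 417.3982 · e^0.056933 = 417.3982 × 1.058585 = kr 441.85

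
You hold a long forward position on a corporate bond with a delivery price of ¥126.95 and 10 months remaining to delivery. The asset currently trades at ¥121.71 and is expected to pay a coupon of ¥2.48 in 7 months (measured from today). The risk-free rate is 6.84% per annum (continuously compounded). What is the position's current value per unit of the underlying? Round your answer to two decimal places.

-¥0.59

PV(remaining coupons) I = 2.48·e^(−0.0684·7/12) = 2.3830
Current forward F = (S − I)·e^(rT) = (121.71 − 2.3830)·e^(0.0684·10/12) = 119.3270 × 1.058656 = 126.3262
Value (long) = (F − K)·e^(−rT) = (126.3262 − 126.95) × 0.944594 = -0.5892
Value = -¥0.59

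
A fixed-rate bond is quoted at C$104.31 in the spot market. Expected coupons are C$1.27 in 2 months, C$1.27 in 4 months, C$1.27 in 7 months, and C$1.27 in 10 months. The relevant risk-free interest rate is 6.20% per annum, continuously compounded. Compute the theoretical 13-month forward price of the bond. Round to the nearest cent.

C$106.28

PV(coupons) I = 1.27·e^(−0.0620·2/12) + 1.27·e^(−0.0620·4/12) + 1.27·e^(−0.0620·7/12) + 1.27·e^(−0.0620·10/12)
I = 1.2569 + 1.2440 + 1.2249 + 1.2060 = 4.9318
F = (S − I)·e^(rT) = (104.31 − 4.9318) · e^(0.0620·13/12)
= 99.3782 · e^0.067167 = 99.3782 × 1.069474 = C$106.28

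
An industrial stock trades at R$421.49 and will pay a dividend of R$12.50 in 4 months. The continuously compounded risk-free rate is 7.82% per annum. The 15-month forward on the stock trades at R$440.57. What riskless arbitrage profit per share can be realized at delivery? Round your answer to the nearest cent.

R$10.77 per share

PV(dividends) I = 12.50·e^(−0.0782·4/12) = 12.1784
Fair forward F* = (S − I)·e^(rT) = (421.49 − 12.1784)·e^0.097750 = 409.3116 × 1.102687 = 451.3426
Market R$440.57 < fair 451.3426: forward underpriced → reverse cash-and-carry (short the stock, invest proceeds at r, pay the dividends, go long the forward).
Profit at T = |F_mkt − F*| = |440.57 − 451.3426| = R$10.77 per share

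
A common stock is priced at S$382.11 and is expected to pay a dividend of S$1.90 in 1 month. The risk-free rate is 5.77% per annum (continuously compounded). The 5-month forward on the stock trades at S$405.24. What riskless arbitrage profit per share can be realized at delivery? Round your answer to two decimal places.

S$15.77 per share

PV(dividends) I = 1.90·e^(−0.0577·1/12) = 1.8909
Fair forward F* = (S − I)·e^(rT) = (382.11 − 1.8909)·e^0.024042 = 380.2191 × 1.024333 = 389.4710
Market S$405.24 > fair 389.4710: forward overpriced → cash-and-carry (borrow at r, buy the stock and collect the dividends, short the forward).
Profit at T = |F_mkt − F*| = |405.24 − 389.4710| = S$15.77 per share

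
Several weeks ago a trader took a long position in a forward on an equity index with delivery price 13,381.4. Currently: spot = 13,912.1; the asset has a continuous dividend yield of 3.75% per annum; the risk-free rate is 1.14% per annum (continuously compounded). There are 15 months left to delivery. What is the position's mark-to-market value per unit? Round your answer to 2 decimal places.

Current fair forward for the remaining 15 months: F = S·e^((r − q)·T), (r − q) = 0.0114 − 0.0375 = -0.0261
F = 13912.1 · e^(-0.0261 × 15/12) = 13912.1 × 0.96790145 = 13465.5418
Value of long forward = (F − K)·e^(−rT) = (13465.5418 − 13381.4) · e^(−0.0114·15/12)
= 84.1418 × 0.98585105 = 82.95

82.95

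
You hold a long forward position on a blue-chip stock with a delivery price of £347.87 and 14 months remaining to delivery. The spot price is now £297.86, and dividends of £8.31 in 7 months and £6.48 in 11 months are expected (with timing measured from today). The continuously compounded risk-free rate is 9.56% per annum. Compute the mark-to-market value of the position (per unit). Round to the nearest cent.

PV(remaining dividends) I = 8.31·e^(−0.0956·7/12) + 6.48·e^(−0.0956·11/12) = 13.7956
Current forward F = (S − I)·e^(rT) = (297.86 − 13.7956)·e^(0.0956·14/12) = 284.0644 × 1.117991 = 317.5814
Value (long) = (F − K)·e^(−rT) = (317.5814 − 347.87) × 0.894462 = -27.0920
Value = -£27.09

-£27.09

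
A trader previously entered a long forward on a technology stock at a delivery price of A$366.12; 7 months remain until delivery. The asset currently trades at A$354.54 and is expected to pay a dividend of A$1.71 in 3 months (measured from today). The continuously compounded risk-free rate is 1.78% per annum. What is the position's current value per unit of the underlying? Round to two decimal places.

PV(remaining dividends) I = 1.71·e^(−0.0178·3/12) = 1.7024
Current forward F = (S − I)·e^(rT) = (354.54 − 1.7024)·e^(0.0178·7/12) = 352.8376 × 1.010437 = 356.5202
Value (long) = (F − K)·e^(−rT) = (356.5202 − 366.12) × 0.989670 = -9.5006
Value = -A$9.50

-A$9.50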